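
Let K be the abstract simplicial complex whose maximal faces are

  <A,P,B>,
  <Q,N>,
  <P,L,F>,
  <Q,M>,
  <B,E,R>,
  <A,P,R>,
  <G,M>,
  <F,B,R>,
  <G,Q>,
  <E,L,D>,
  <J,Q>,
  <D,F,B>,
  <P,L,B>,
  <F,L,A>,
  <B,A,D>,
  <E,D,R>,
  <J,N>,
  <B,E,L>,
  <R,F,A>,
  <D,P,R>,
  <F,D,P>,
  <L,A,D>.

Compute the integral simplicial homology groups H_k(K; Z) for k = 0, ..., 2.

K has 13 vertices, 30 edges, 16 triangles.
rank ∂_0 = 0, rank ∂_1 = 11 ⇒ b_0 = 13 − 0 − 11 = 2; all invariant factors of ∂_1 are 1 so no torsion. So H_0 ≅ Z^2.
rank ∂_1 = 11, rank ∂_2 = 15 ⇒ b_1 = 30 − 11 − 15 = 4; all invariant factors of ∂_2 are 1 so no torsion. So H_1 ≅ Z^4.
rank ∂_2 = 15, rank ∂_3 = 0 ⇒ b_2 = 16 − 15 − 0 = 1. So H_2 ≅ Z.

H_0 ≅ Z^2,  H_1 ≅ Z^4,  H_2 ≅ Z.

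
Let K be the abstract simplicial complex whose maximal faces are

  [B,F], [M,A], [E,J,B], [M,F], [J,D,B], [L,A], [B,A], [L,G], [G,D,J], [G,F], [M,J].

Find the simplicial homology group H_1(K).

H_1 ≅ Z^4.

Fix the vertex order A < B < D < E < F < G < J < L < M and write every simplex with vertices in increasing order. Then dim K = 2 and the simplices of K are:

  0-simplices (9): A, B, D, E, F, G, J, L, M
  1-simplices (15): AB, AL, AM, BD, BE, BF, BJ, DG, DJ, EJ, FG, FM, GJ, GL, JM
  2-simplices (3): BDJ, BEJ, DGJ

so the chain groups are C_0 ≅ Z^9, C_1 ≅ Z^15, C_2 ≅ Z^3.

The boundary map ∂_1: C_1 → C_0 sends each edge [p,q] (with p < q) to q − p. For instance
  ∂AM = M − A.
This gives a 9×15 integer matrix of rank 8; reducing to Smith normal form yields diagonal entries (1,1,1,1,1,1,1,1).

Boundary ∂_2: C_2 → C_1 maps a triangle to the signed sum of its edges. For instance
  ∂BDJ = DJ − BJ + BD,
  ∂BEJ = EJ − BJ + BE.
The resulting 15×3 matrix has rank 3, and its Smith normal form has invariant factors (1,1,1).

From H_k ≅ ker(∂_k) / im(∂_{k+1}) we obtain:

  H_1: rank ker ∂_1 − rank ∂_2 = (15 − 8) − 3 = 4, and the invariant factors of ∂_2 are all 1, so H_1 ≅ Z^4.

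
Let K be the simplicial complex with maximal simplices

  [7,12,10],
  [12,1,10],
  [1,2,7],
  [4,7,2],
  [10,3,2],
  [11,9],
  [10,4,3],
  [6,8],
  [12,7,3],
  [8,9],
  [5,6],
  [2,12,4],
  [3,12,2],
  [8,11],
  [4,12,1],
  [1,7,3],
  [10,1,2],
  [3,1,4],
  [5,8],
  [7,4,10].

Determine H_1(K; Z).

H_1 ≅ Z^4.

We work with the vertex ordering 1 < 2 < 3 < 4 < 5 < 6 < 7 < 8 < 9 < 10 < 11 < 12. The simplices of K, each written with vertices in increasing order, are:

  0-simplices (12): [1], [2], [3], [4], [5], [6], [7], [8], [9], [10], [11], [12]
  1-simplices (27): (27 of them)
  2-simplices (14): [1,2,7], [1,2,10], [1,3,4], [1,3,7], [1,4,12], [1,10,12], [2,3,10], [2,3,12], [2,4,7], [2,4,12], [3,4,10], [3,7,12], [4,7,10], [7,10,12]

so the chain groups are C_0 ≅ Z^12, C_1 ≅ Z^27, C_2 ≅ Z^14.

Boundary ∂_1: C_1 → C_0 is given by ∂[p,q] = [q] − [p]. For instance
  ∂[2,10] = [10] − [2].
As a 12×27 matrix over Z this has rank 10, with invariant factors (1,1,1,1,1,1,1,1,1,1).

The boundary map ∂_2: C_2 → C_1 sends each 2-simplex [p,q,r] to [q,r] − [p,r] + [p,q]. For instance
  ∂[1,3,7] = [3,7] − [1,7] + [1,3],
  ∂[7,10,12] = [10,12] − [7,12] + [7,10].
The resulting 27×14 matrix has rank 13, and its Smith normal form has invariant factors (1,1,1,1,1,1,1,1,1,1,1,1,1).

From H_k ≅ ker(∂_k) / im(∂_{k+1}) we obtain:

  H_1: rank ker ∂_1 − rank ∂_2 = (27 − 10) − 13 = 4, and the invariant factors of ∂_2 are all 1, so H_1 ≅ Z^4.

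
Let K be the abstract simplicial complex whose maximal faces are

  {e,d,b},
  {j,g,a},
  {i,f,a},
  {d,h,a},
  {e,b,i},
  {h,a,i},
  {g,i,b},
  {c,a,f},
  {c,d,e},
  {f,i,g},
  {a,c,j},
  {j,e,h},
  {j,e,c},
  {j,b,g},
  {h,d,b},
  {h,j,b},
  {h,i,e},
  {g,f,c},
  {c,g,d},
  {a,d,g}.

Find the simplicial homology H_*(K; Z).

Fix the vertex order a < b < c < d < e < f < g < h < i < j and write every simplex with vertices in increasing order. Then dim K = 2 and the simplices of K are:

  0-simplices (10): a, b, c, d, e, f, g, h, i, j
  1-simplices (30): ac, ad, af, ag, ah, ai, aj, bd, be, bg, bh, bi, bj, cd, ce, cf, cg, cj, de, dg, dh, eh, ei, ej, fg, fi, gi, gj, hi, hj
  2-simplices (20): acf, acj, adg, adh, afi, agj, ahi, bde, bdh, bei, bgi, bgj, bhj, cde, cdg, cej, cfg, ehi, ehj, fgi

giving chain groups C_0 ≅ Z^10, C_1 ≅ Z^30, C_2 ≅ Z^20.

The boundary map ∂_1: C_1 → C_0 maps an edge to its endpoints' difference, ∂[p,q] = q − p.
This gives a 10×30 integer matrix of rank 9; reducing to Smith normal form yields diagonal entries (1,1,1,1,1,1,1,1,1).

Boundary ∂_2: C_2 → C_1 acts by ∂[p,q,r] = [q,r] − [p,r] + [p,q]. For instance
  ∂cdg = dg − cg + cd,
  ∂bdh = dh − bh + bd.
The 30×20 boundary matrix has rank 20 and Smith normal form diag(1,1,1,1,1,1,1,1,1,1,1,1,1,1,1,1,1,1,1,2).

Reading off H_k = ker ∂_k / im ∂_{k+1}:

  H_0: rank C_0 − rank ∂_1 = 10 − 9 = 1, and the invariant factors of ∂_1 are all 1, so H_0 = Z.
  H_1: rank ker ∂_1 − rank ∂_2 = (30 − 9) − 20 = 1, and ∂_2 has invariant factor 2 > 1, so H_1 = Z × Z/2.
  H_2: rank ker ∂_2 − rank ∂_3 = (20 − 20) − 0 = 0, and there is no ∂_3, so H_2 = 0.

(K is a triangulation of the Klein bottle.)

H_0 ≅ Z,  H_1 ≅ Z × Z/2,  H_2 = 0.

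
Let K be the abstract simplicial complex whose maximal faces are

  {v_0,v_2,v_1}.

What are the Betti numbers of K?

b_0 = 1, b_1 = 0, b_2 = 0.

Fix the vertex order v_0 < v_1 < v_2 and write every simplex with vertices in increasing order. Then dim K = 2 and the simplices of K are:

  0-simplices (3): [v_0], [v_1], [v_2]
  1-simplices (3): [v_0,v_1], [v_0,v_2], [v_1,v_2]
  2-simplices (1): [v_0,v_1,v_2]

Hence C_0 ≅ Z^3, C_1 ≅ Z^3, C_2 ≅ Z^1.

∂_1: C_1 → C_0 maps an edge to its endpoints' difference, ∂[p,q] = q − p. For instance
  ∂[v_0,v_1] = [v_1] − [v_0].
The resulting 3×3 matrix has rank 2, and its Smith normal form has invariant factors (1,1).

Boundary ∂_2: C_2 → C_1 acts by ∂[p,q,r] = [q,r] − [p,r] + [p,q]. For instance
  ∂[v_0,v_1,v_2] = [v_1,v_2] − [v_0,v_2] + [v_0,v_1].
The 3×1 boundary matrix has rank 1 and Smith normal form diag(1).

From H_k ≅ ker(∂_k) / im(∂_{k+1}) we obtain:

  H_0: rank C_0 − rank ∂_1 = 3 − 2 = 1, and the invariant factors of ∂_1 are all 1, so H_0 = Z.
  H_1: rank ker ∂_1 − rank ∂_2 = (3 − 2) − 1 = 0, and the invariant factors of ∂_2 are all 1, so H_1 = 0.
  H_2: rank ker ∂_2 − rank ∂_3 = (1 − 1) − 0 = 0, and there is no ∂_3, so H_2 = 0.

As a check, the Euler characteristic is 3 − 3 + 1 = 1, which agrees with 1 − 0 + 0 = 1.

Hence the Betti numbers are b_0 = 1, b_1 = 0, b_2 = 0.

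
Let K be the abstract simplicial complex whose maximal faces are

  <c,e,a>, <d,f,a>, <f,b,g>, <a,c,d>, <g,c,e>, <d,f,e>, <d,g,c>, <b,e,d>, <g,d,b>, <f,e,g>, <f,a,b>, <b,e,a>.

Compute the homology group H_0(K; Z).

Fix the vertex order a < b < c < d < e < f < g and write every simplex with vertices in increasing order. Then dim K = 2 and the simplices of K are:

  0-simplices (7): a, b, c, d, e, f, g
  1-simplices (18): ab, ac, ad, ae, af, bd, be, bf, bg, cd, ce, cg, de, df, dg, ef, eg, fg
  2-simplices (12): abe, abf, acd, ace, adf, bde, bdg, bfg, cdg, ceg, def, efg

giving chain groups C_0 ≅ Z^7, C_1 ≅ Z^18, C_2 ≅ Z^12.

The boundary map ∂_1: C_1 → C_0 sends each edge [p,q] (with p < q) to q − p. For instance
  ∂cd = d − c.
This gives a 7×18 integer matrix of rank 6; reducing to Smith normal form yields diagonal entries (1,1,1,1,1,1).

∂_2: C_2 → C_1 acts by ∂[p,q,r] = [q,r] − [p,r] + [p,q]. For instance
  ∂ace = ce − ae + ac,
  ∂adf = df − af + ad.
As a 18×12 matrix over Z this has rank 12, with invariant factors (1,1,1,1,1,1,1,1,1,1,1,2).

Now H_k = ker ∂_k / im ∂_{k+1}, so:

  H_0: rank C_0 − rank ∂_1 = 7 − 6 = 1, and the invariant factors of ∂_1 are all 1, so H_0 ≅ Z.

H_0 = Z.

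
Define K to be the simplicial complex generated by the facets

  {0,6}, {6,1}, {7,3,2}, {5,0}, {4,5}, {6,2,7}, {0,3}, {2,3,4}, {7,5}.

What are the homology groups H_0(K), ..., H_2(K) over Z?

We work with the vertex ordering 0 < 1 < 2 < 3 < 4 < 5 < 6 < 7. The simplices of K, each written with vertices in increasing order, are:

  0-simplices (8): [0], [1], [2], [3], [4], [5], [6], [7]
  1-simplices (13): [0,3], [0,5], [0,6], [1,6], [2,3], [2,4], [2,6], [2,7], [3,4], [3,7], [4,5], [5,7], [6,7]
  2-simplices (3): [2,3,4], [2,3,7], [2,6,7]

giving chain groups C_0 ≅ Z^8, C_1 ≅ Z^13, C_2 ≅ Z^3.

The boundary map ∂_1: C_1 → C_0 maps an edge to its endpoints' difference, ∂[p,q] = q − p.
As a 8×13 matrix over Z this has rank 7, with invariant factors (1,1,1,1,1,1,1).

The boundary map ∂_2: C_2 → C_1 acts by ∂[p,q,r] = [q,r] − [p,r] + [p,q]. For instance
  ∂[2,3,7] = [3,7] − [2,7] + [2,3],
  ∂[2,3,4] = [3,4] − [2,4] + [2,3].
The 13×3 boundary matrix has rank 3 and Smith normal form diag(1,1,1).

Now H_k = ker ∂_k / im ∂_{k+1}, so:

  H_0: rank C_0 − rank ∂_1 = 8 − 7 = 1, and the invariant factors of ∂_1 are all 1, so H_0 = Z.
  H_1: rank ker ∂_1 − rank ∂_2 = (13 − 7) − 3 = 3, and the invariant factors of ∂_2 are all 1, so H_1 = Z^3.
  H_2: rank ker ∂_2 − rank ∂_3 = (3 − 3) − 0 = 0, and there is no ∂_3, so H_2 = 0.

H_0 = Z,  H_1 = Z^3,  H_2 = 0.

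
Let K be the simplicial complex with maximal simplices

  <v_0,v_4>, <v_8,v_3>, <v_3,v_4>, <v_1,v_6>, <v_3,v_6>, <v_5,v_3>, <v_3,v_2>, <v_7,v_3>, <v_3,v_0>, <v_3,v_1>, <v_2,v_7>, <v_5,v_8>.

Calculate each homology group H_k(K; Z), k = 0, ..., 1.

We work with the vertex ordering v_0 < v_1 < v_2 < v_3 < v_4 < v_5 < v_6 < v_7 < v_8. The simplices of K, each written with vertices in increasing order, are:

  0-simplices (9): [v_0], [v_1], [v_2], [v_3], [v_4], [v_5], [v_6], [v_7], [v_8]
  1-simplices (12): [v_0,v_3], [v_0,v_4], [v_1,v_3], [v_1,v_6], [v_2,v_3], [v_2,v_7], [v_3,v_4], [v_3,v_5], [v_3,v_6], [v_3,v_7], [v_3,v_8], [v_5,v_8]

giving chain groups C_0 ≅ Z^9, C_1 ≅ Z^12.

The boundary map ∂_1: C_1 → C_0 sends each edge [p,q] (with p < q) to q − p. For instance
  ∂[v_3,v_7] = [v_7] − [v_3].
The resulting 9×12 matrix has rank 8, and its Smith normal form has invariant factors (1,1,1,1,1,1,1,1).

Now H_k = ker ∂_k / im ∂_{k+1}, so:

  H_0: rank C_0 − rank ∂_1 = 9 − 8 = 1, and the invariant factors of ∂_1 are all 1, so H_0 = Z.
  H_1: rank ker ∂_1 − rank ∂_2 = (12 − 8) − 0 = 4, and there is no ∂_2, so H_1 = Z^4.

As a check, the Euler characteristic is 9 − 12 = -3, which agrees with 1 − 4 = -3.
(K is a triangulation of a wedge of 4 circles.)

H_0 = Z,  H_1 = Z^4.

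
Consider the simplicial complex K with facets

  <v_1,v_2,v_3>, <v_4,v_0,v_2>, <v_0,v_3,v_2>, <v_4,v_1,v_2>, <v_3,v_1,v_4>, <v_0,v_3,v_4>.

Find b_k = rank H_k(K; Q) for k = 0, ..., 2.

We work with the vertex ordering v_0 < v_1 < v_2 < v_3 < v_4. The simplices of K, each written with vertices in increasing order, are:

  0-simplices (5): [v_0], [v_1], [v_2], [v_3], [v_4]
  1-simplices (9): [v_0,v_2], [v_0,v_3], [v_0,v_4], [v_1,v_2], [v_1,v_3], [v_1,v_4], [v_2,v_3], [v_2,v_4], [v_3,v_4]
  2-simplices (6): [v_0,v_2,v_3], [v_0,v_2,v_4], [v_0,v_3,v_4], [v_1,v_2,v_3], [v_1,v_2,v_4], [v_1,v_3,v_4]

Hence C_0 ≅ Z^5, C_1 ≅ Z^9, C_2 ≅ Z^6.

Boundary ∂_1: C_1 → C_0 maps an edge to its endpoints' difference, ∂[p,q] = q − p.
This gives a 5×9 integer matrix of rank 4; reducing to Smith normal form yields diagonal entries (1,1,1,1).

∂_2: C_2 → C_1 acts by ∂[p,q,r] = [q,r] − [p,r] + [p,q]. For instance
  ∂[v_0,v_2,v_4] = [v_2,v_4] − [v_0,v_4] + [v_0,v_2],
  ∂[v_1,v_3,v_4] = [v_3,v_4] − [v_1,v_4] + [v_1,v_3].
This gives a 9×6 integer matrix of rank 5; reducing to Smith normal form yields diagonal entries (1,1,1,1,1).

Now H_k = ker ∂_k / im ∂_{k+1}, so:

  H_0: rank C_0 − rank ∂_1 = 5 − 4 = 1, and the invariant factors of ∂_1 are all 1, so H_0 ≅ Z.
  H_1: rank ker ∂_1 − rank ∂_2 = (9 − 4) − 5 = 0, and the invariant factors of ∂_2 are all 1, so H_1 ≅ 0.
  H_2: rank ker ∂_2 − rank ∂_3 = (6 − 5) − 0 = 1, and there is no ∂_3, so H_2 ≅ Z.

As a check, the Euler characteristic is 5 − 9 + 6 = 2, which agrees with 1 − 0 + 1 = 2.

Hence the Betti numbers are b_0 = 1, b_1 = 0, b_2 = 1.

b_0 = 1, b_1 = 0, b_2 = 1.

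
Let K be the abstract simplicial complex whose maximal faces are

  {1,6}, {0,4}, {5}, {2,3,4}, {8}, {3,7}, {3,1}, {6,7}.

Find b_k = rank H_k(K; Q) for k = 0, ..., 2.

b_0 = 3, b_1 = 1, b_2 = 0.

Order the vertices as 0 < 1 < 2 < 3 < 4 < 5 < 6 < 7 < 8. Listing each simplex with vertices in this order, K has dimension 2 with simplices:

  0-simplices (9): [0], [1], [2], [3], [4], [5], [6], [7], [8]
  1-simplices (8): [0,4], [1,3], [1,6], [2,3], [2,4], [3,4], [3,7], [6,7]
  2-simplices (1): [2,3,4]

giving chain groups C_0 ≅ Z^9, C_1 ≅ Z^8, C_2 ≅ Z^1.

The boundary map ∂_1: C_1 → C_0 maps an edge to its endpoints' difference, ∂[p,q] = q − p.
This gives a 9×8 integer matrix of rank 6; reducing to Smith normal form yields diagonal entries (1,1,1,1,1,1).

∂_2: C_2 → C_1 maps a triangle to the signed sum of its edges. For instance
  ∂[2,3,4] = [3,4] − [2,4] + [2,3].
As a 8×1 matrix over Z this has rank 1, with invariant factors (1).

Reading off H_k = ker ∂_k / im ∂_{k+1}:

  H_0: rank C_0 − rank ∂_1 = 9 − 6 = 3, and the invariant factors of ∂_1 are all 1, so H_0 = Z^3.
  H_1: rank ker ∂_1 − rank ∂_2 = (8 − 6) − 1 = 1, and the invariant factors of ∂_2 are all 1, so H_1 = Z.
  H_2: rank ker ∂_2 − rank ∂_3 = (1 − 1) − 0 = 0, and there is no ∂_3, so H_2 = 0.

As a check, the Euler characteristic is 9 − 8 + 1 = 2, which agrees with 3 − 1 + 0 = 2.

Hence the Betti numbers are b_0 = 3, b_1 = 1, b_2 = 0.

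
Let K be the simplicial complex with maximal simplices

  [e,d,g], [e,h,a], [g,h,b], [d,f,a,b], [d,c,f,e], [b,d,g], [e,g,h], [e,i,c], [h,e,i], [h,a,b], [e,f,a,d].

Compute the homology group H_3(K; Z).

H_3 = 0.

K has 9 vertices, 22 edges, 18 triangles, 3 3-simplices.
rank ∂_3 = 3, rank ∂_4 = 0 ⇒ b_3 = 3 − 3 − 0 = 0. So H_3 ≅ 0.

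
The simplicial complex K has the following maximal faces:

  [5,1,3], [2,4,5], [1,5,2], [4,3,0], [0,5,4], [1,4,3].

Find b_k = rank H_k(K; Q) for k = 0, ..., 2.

b_0 = 1, b_1 = 1, b_2 = 0.

Fix the vertex order 0 < 1 < 2 < 3 < 4 < 5 and write every simplex with vertices in increasing order. Then dim K = 2 and the simplices of K are:

  0-simplices (6): [0], [1], [2], [3], [4], [5]
  1-simplices (12): [0,3], [0,4], [0,5], [1,2], [1,3], [1,4], [1,5], [2,4], [2,5], [3,4], [3,5], [4,5]
  2-simplices (6): [0,3,4], [0,4,5], [1,2,5], [1,3,4], [1,3,5], [2,4,5]

so the chain groups are C_0 ≅ Z^6, C_1 ≅ Z^12, C_2 ≅ Z^6.

Boundary ∂_1: C_1 → C_0 is given by ∂[p,q] = [q] − [p].
The resulting 6×12 matrix has rank 5, and its Smith normal form has invariant factors (1,1,1,1,1).

∂_2: C_2 → C_1 sends each 2-simplex [p,q,r] to [q,r] − [p,r] + [p,q]. For instance
  ∂[1,3,5] = [3,5] − [1,5] + [1,3],
  ∂[1,3,4] = [3,4] − [1,4] + [1,3].
The 12×6 boundary matrix has rank 6 and Smith normal form diag(1,1,1,1,1,1).

Now H_k = ker ∂_k / im ∂_{k+1}, so:

  H_0: rank C_0 − rank ∂_1 = 6 − 5 = 1, and the invariant factors of ∂_1 are all 1, so H_0 = Z.
  H_1: rank ker ∂_1 − rank ∂_2 = (12 − 5) − 6 = 1, and the invariant factors of ∂_2 are all 1, so H_1 = Z.
  H_2: rank ker ∂_2 − rank ∂_3 = (6 − 6) − 0 = 0, and there is no ∂_3, so H_2 = 0.

(K is a triangulation of the cylinder S^1 x I.)

Hence the Betti numbers are b_0 = 1, b_1 = 1, b_2 = 0.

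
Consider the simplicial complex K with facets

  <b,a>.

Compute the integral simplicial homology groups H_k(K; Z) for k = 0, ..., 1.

H_0 = Z,  H_1 = 0.

K has 2 vertices, 1 edge.
rank ∂_0 = 0, rank ∂_1 = 1 ⇒ b_0 = 2 − 0 − 1 = 1; all invariant factors of ∂_1 are 1 so no torsion. So H_0 = Z.
rank ∂_1 = 1, rank ∂_2 = 0 ⇒ b_1 = 1 − 1 − 0 = 0. So H_1 = 0.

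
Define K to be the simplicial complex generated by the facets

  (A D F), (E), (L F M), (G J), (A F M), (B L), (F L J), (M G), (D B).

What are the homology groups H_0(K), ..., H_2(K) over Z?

Take the total order A < B < D < E < F < G < J < L < M on the vertex set. Then K (dimension 2) consists of the simplices:

  0-simplices (9): A, B, D, E, F, G, J, L, M
  1-simplices (13): AD, AF, AM, BD, BL, DF, FJ, FL, FM, GJ, GM, JL, LM
  2-simplices (4): ADF, AFM, FJL, FLM

giving chain groups C_0 ≅ Z^9, C_1 ≅ Z^13, C_2 ≅ Z^4.

The boundary map ∂_1: C_1 → C_0 maps an edge to its endpoints' difference, ∂[p,q] = q − p.
This gives a 9×13 integer matrix of rank 7; reducing to Smith normal form yields diagonal entries (1,1,1,1,1,1,1).

Boundary ∂_2: C_2 → C_1 acts by ∂[p,q,r] = [q,r] − [p,r] + [p,q]. For instance
  ∂FLM = LM − FM + FL,
  ∂AFM = FM − AM + AF.
The 13×4 boundary matrix has rank 4 and Smith normal form diag(1,1,1,1).

Reading off H_k = ker ∂_k / im ∂_{k+1}:

  H_0: rank C_0 − rank ∂_1 = 9 − 7 = 2, and the invariant factors of ∂_1 are all 1, so H_0 ≅ Z^2.
  H_1: rank ker ∂_1 − rank ∂_2 = (13 − 7) − 4 = 2, and the invariant factors of ∂_2 are all 1, so H_1 ≅ Z^2.
  H_2: rank ker ∂_2 − rank ∂_3 = (4 − 4) − 0 = 0, and there is no ∂_3, so H_2 ≅ 0.

H_0 = Z^2,  H_1 = Z^2,  H_2 = 0.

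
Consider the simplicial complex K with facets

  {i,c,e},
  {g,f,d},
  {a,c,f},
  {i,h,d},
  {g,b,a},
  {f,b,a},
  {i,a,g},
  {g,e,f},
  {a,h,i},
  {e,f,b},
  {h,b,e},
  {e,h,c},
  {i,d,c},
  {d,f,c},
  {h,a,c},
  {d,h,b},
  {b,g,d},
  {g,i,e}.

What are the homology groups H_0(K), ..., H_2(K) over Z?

H_0 ≅ Z,  H_1 ≅ Z × Z/2,  H_2 = 0.

Fix the vertex order a < b < c < d < e < f < g < h < i and write every simplex with vertices in increasing order. Then dim K = 2 and the simplices of K are:

  0-simplices (9): a, b, c, d, e, f, g, h, i
  1-simplices (27): ab, ac, af, ag, ah, ai, bd, be, bf, bg, bh, cd, ce, cf, ch, ci, df, dg, dh, di, ef, eg, eh, ei, fg, gi, hi
  2-simplices (18): abf, abg, acf, ach, agi, ahi, bdg, bdh, bef, beh, cdf, cdi, ceh, cei, dfg, dhi, efg, egi

Hence C_0 ≅ Z^9, C_1 ≅ Z^27, C_2 ≅ Z^18.

∂_1: C_1 → C_0 is given by ∂[p,q] = [q] − [p].
This gives a 9×27 integer matrix of rank 8; reducing to Smith normal form yields diagonal entries (1,1,1,1,1,1,1,1).

The boundary map ∂_2: C_2 → C_1 maps a triangle to the signed sum of its edges. For instance
  ∂bdg = dg − bg + bd,
  ∂bdh = dh − bh + bd.
The resulting 27×18 matrix has rank 18, and its Smith normal form has invariant factors (1,1,1,1,1,1,1,1,1,1,1,1,1,1,1,1,1,2).

Now H_k = ker ∂_k / im ∂_{k+1}, so:

  H_0: rank C_0 − rank ∂_1 = 9 − 8 = 1, and the invariant factors of ∂_1 are all 1, so H_0 ≅ Z.
  H_1: rank ker ∂_1 − rank ∂_2 = (27 − 8) − 18 = 1, and ∂_2 has invariant factor 2 > 1, so H_1 ≅ Z × Z/2.
  H_2: rank ker ∂_2 − rank ∂_3 = (18 − 18) − 0 = 0, and there is no ∂_3, so H_2 ≅ 0.

As a check, the Euler characteristic is 9 − 27 + 18 = 0, which agrees with 1 − 1 + 0 = 0.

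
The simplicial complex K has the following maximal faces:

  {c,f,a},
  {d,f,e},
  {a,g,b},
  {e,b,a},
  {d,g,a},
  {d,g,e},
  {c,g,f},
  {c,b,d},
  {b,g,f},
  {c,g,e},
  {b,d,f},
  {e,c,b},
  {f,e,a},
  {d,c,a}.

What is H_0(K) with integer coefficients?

Take the total order a < b < c < d < e < f < g on the vertex set. Then K (dimension 2) consists of the simplices:

  0-simplices (7): a, b, c, d, e, f, g
  1-simplices (21): ab, ac, ad, ae, af, ag, bc, bd, be, bf, bg, cd, ce, cf, cg, de, df, dg, ef, eg, fg
  2-simplices (14): abe, abg, acd, acf, adg, aef, bcd, bce, bdf, bfg, ceg, cfg, def, deg

Hence C_0 ≅ Z^7, C_1 ≅ Z^21, C_2 ≅ Z^14.

∂_1: C_1 → C_0 is given by ∂[p,q] = [q] − [p]. For instance
  ∂fg = g − f.
The 7×21 boundary matrix has rank 6 and Smith normal form diag(1,1,1,1,1,1).

∂_2: C_2 → C_1 acts by ∂[p,q,r] = [q,r] − [p,r] + [p,q]. For instance
  ∂bce = ce − be + bc,
  ∂acd = cd − ad + ac.
The resulting 21×14 matrix has rank 13, and its Smith normal form has invariant factors (1,1,1,1,1,1,1,1,1,1,1,1,1).

From H_k ≅ ker(∂_k) / im(∂_{k+1}) we obtain:

  H_0: rank C_0 − rank ∂_1 = 7 − 6 = 1, and the invariant factors of ∂_1 are all 1, so H_0 ≅ Z.

H_0 = Z.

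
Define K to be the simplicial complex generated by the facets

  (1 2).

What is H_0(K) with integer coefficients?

Take the total order 1 < 2 on the vertex set. Then K (dimension 1) consists of the simplices:

  0-simplices (2): [1], [2]
  1-simplices (1): [1,2]

so the chain groups are C_0 ≅ Z^2, C_1 ≅ Z^1.

∂_1: C_1 → C_0 sends each edge [p,q] (with p < q) to q − p. For instance
  ∂[1,2] = [2] − [1].
The 2×1 boundary matrix has rank 1 and Smith normal form diag(1).

Now H_k = ker ∂_k / im ∂_{k+1}, so:

  H_0: rank C_0 − rank ∂_1 = 2 − 1 = 1, and the invariant factors of ∂_1 are all 1, so H_0 = Z.

H_0 ≅ Z.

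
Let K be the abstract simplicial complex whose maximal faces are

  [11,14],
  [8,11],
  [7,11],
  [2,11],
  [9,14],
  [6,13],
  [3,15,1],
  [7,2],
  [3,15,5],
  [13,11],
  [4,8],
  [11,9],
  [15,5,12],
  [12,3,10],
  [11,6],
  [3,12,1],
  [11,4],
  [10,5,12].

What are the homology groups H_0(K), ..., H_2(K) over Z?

We work with the vertex ordering 1 < 2 < 3 < 4 < 5 < 6 < 7 < 8 < 9 < 10 < 11 < 12 < 13 < 14 < 15. The simplices of K, each written with vertices in increasing order, are:

  0-simplices (15): [1], [2], [3], [4], [5], [6], [7], [8], [9], [10], [11], [12], [13], [14], [15]
  1-simplices (24): (24 of them)
  2-simplices (6): [1,3,12], [1,3,15], [3,5,15], [3,10,12], [5,10,12], [5,12,15]

Hence C_0 ≅ Z^15, C_1 ≅ Z^24, C_2 ≅ Z^6.

∂_1: C_1 → C_0 is given by ∂[p,q] = [q] − [p].
As a 15×24 matrix over Z this has rank 13, with invariant factors (1,1,1,1,1,1,1,1,1,1,1,1,1).

Boundary ∂_2: C_2 → C_1 acts by ∂[p,q,r] = [q,r] − [p,r] + [p,q]. For instance
  ∂[1,3,12] = [3,12] − [1,12] + [1,3],
  ∂[1,3,15] = [3,15] − [1,15] + [1,3].
This gives a 24×6 integer matrix of rank 6; reducing to Smith normal form yields diagonal entries (1,1,1,1,1,1).

From H_k ≅ ker(∂_k) / im(∂_{k+1}) we obtain:

  H_0: rank C_0 − rank ∂_1 = 15 − 13 = 2, and the invariant factors of ∂_1 are all 1, so H_0 ≅ Z^2.
  H_1: rank ker ∂_1 − rank ∂_2 = (24 − 13) − 6 = 5, and the invariant factors of ∂_2 are all 1, so H_1 ≅ Z^5.
  H_2: rank ker ∂_2 − rank ∂_3 = (6 − 6) − 0 = 0, and there is no ∂_3, so H_2 ≅ 0.

As a check, the Euler characteristic is 15 − 24 + 6 = -3, which agrees with 2 − 5 + 0 = -3.

H_0 ≅ Z^2,  H_1 ≅ Z^5,  H_2 = 0.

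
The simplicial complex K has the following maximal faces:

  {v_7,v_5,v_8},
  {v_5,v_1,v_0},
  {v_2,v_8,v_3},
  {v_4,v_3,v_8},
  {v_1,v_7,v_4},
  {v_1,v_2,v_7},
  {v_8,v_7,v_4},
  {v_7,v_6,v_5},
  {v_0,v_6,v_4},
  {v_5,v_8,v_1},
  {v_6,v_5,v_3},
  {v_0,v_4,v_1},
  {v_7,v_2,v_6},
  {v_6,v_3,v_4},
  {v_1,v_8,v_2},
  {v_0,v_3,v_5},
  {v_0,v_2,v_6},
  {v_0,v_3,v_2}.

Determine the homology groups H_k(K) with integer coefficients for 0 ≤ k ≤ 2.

H_0 = Z,  H_1 = Z ⊕ Z/2,  H_2 = 0.

Take the total order v_0 < v_1 < v_2 < v_3 < v_4 < v_5 < v_6 < v_7 < v_8 on the vertex set. Then K (dimension 2) consists of the simplices:

  0-simplices (9): [v_0], [v_1], [v_2], [v_3], [v_4], [v_5], [v_6], [v_7], [v_8]
  1-simplices (27): (27 of them)
  2-simplices (18): (18 of them)

Hence C_0 ≅ Z^9, C_1 ≅ Z^27, C_2 ≅ Z^18.

Boundary ∂_1: C_1 → C_0 maps an edge to its endpoints' difference, ∂[p,q] = q − p. For instance
  ∂[v_1,v_4] = [v_4] − [v_1].
The 9×27 boundary matrix has rank 8 and Smith normal form diag(1,1,1,1,1,1,1,1).

∂_2: C_2 → C_1 acts by ∂[p,q,r] = [q,r] − [p,r] + [p,q]. For instance
  ∂[v_0,v_3,v_5] = [v_3,v_5] − [v_0,v_5] + [v_0,v_3],
  ∂[v_3,v_4,v_8] = [v_4,v_8] − [v_3,v_8] + [v_3,v_4].
The 27×18 boundary matrix has rank 18 and Smith normal form diag(1,1,1,1,1,1,1,1,1,1,1,1,1,1,1,1,1,2).

Reading off H_k = ker ∂_k / im ∂_{k+1}:

  H_0: rank C_0 − rank ∂_1 = 9 − 8 = 1, and the invariant factors of ∂_1 are all 1, so H_0 = Z.
  H_1: rank ker ∂_1 − rank ∂_2 = (27 − 8) − 18 = 1, and ∂_2 has invariant factor 2 > 1, so H_1 = Z ⊕ Z/2.
  H_2: rank ker ∂_2 − rank ∂_3 = (18 − 18) − 0 = 0, and there is no ∂_3, so H_2 = 0.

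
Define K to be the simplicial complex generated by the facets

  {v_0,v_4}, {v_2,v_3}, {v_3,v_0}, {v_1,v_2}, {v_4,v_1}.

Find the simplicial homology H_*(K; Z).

We work with the vertex ordering v_0 < v_1 < v_2 < v_3 < v_4. The simplices of K, each written with vertices in increasing order, are:

  0-simplices (5): [v_0], [v_1], [v_2], [v_3], [v_4]
  1-simplices (5): [v_0,v_3], [v_0,v_4], [v_1,v_2], [v_1,v_4], [v_2,v_3]

Hence C_0 ≅ Z^5, C_1 ≅ Z^5.

The boundary map ∂_1: C_1 → C_0 sends each edge [p,q] (with p < q) to q − p.
The resulting 5×5 matrix has rank 4, and its Smith normal form has invariant factors (1,1,1,1).

Reading off H_k = ker ∂_k / im ∂_{k+1}:

  H_0: rank C_0 − rank ∂_1 = 5 − 4 = 1, and the invariant factors of ∂_1 are all 1, so H_0 = Z.
  H_1: rank ker ∂_1 − rank ∂_2 = (5 − 4) − 0 = 1, and there is no ∂_2, so H_1 = Z.

As a check, the Euler characteristic is 5 − 5 = 0, which agrees with 1 − 1 = 0.

H_0 ≅ Z,  H_1 ≅ Z.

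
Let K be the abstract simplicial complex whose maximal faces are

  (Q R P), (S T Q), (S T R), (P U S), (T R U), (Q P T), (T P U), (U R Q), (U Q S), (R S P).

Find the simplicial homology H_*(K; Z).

Fix the vertex order P < Q < R < S < T < U and write every simplex with vertices in increasing order. Then dim K = 2 and the simplices of K are:

  0-simplices (6): P, Q, R, S, T, U
  1-simplices (15): PQ, PR, PS, PT, PU, QR, QS, QT, QU, RS, RT, RU, ST, SU, TU
  2-simplices (10): PQR, PQT, PRS, PSU, PTU, QRU, QST, QSU, RST, RTU

giving chain groups C_0 ≅ Z^6, C_1 ≅ Z^15, C_2 ≅ Z^10.

The boundary map ∂_1: C_1 → C_0 is given by ∂[p,q] = [q] − [p].
As a 6×15 matrix over Z this has rank 5, with invariant factors (1,1,1,1,1).

∂_2: C_2 → C_1 acts by ∂[p,q,r] = [q,r] − [p,r] + [p,q]. For instance
  ∂RTU = TU − RU + RT,
  ∂PRS = RS − PS + PR.
The 15×10 boundary matrix has rank 10 and Smith normal form diag(1,1,1,1,1,1,1,1,1,2).

Now H_k = ker ∂_k / im ∂_{k+1}, so:

  H_0: rank C_0 − rank ∂_1 = 6 − 5 = 1, and the invariant factors of ∂_1 are all 1, so H_0 ≅ Z.
  H_1: rank ker ∂_1 − rank ∂_2 = (15 − 5) − 10 = 0, and ∂_2 has invariant factor 2 > 1, so H_1 ≅ Z/2.
  H_2: rank ker ∂_2 − rank ∂_3 = (10 − 10) − 0 = 0, and there is no ∂_3, so H_2 ≅ 0.

As a check, the Euler characteristic is 6 − 15 + 10 = 1, which agrees with 1 − 0 + 0 = 1.

H_0 = Z,  H_1 = Z/2,  H_2 = 0.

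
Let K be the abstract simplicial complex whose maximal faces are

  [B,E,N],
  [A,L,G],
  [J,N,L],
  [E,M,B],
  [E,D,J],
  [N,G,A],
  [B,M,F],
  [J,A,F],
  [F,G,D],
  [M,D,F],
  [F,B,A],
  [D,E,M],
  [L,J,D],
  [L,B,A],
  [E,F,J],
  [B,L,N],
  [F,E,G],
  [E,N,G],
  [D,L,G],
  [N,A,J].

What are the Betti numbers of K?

Take the total order A < B < D < E < F < G < J < L < M < N on the vertex set. Then K (dimension 2) consists of the simplices:

  0-simplices (10): A, B, D, E, F, G, J, L, M, N
  1-simplices (30): AB, AF, AG, AJ, AL, AN, BE, BF, BL, BM, BN, DE, DF, DG, DJ, DL, DM, EF, EG, EJ, EM, EN, FG, FJ, FM, GL, GN, JL, JN, LN
  2-simplices (20): ABF, ABL, AFJ, AGL, AGN, AJN, BEM, BEN, BFM, BLN, DEJ, DEM, DFG, DFM, DGL, DJL, EFG, EFJ, EGN, JLN

giving chain groups C_0 ≅ Z^10, C_1 ≅ Z^30, C_2 ≅ Z^20.

Boundary ∂_1: C_1 → C_0 is given by ∂[p,q] = [q] − [p].
The 10×30 boundary matrix has rank 9 and Smith normal form diag(1,1,1,1,1,1,1,1,1).

The boundary map ∂_2: C_2 → C_1 sends each 2-simplex [p,q,r] to [q,r] − [p,r] + [p,q]. For instance
  ∂EFG = FG − EG + EF,
  ∂AGL = GL − AL + AG.
The 30×20 boundary matrix has rank 20 and Smith normal form diag(1,1,1,1,1,1,1,1,1,1,1,1,1,1,1,1,1,1,1,2).

Now H_k = ker ∂_k / im ∂_{k+1}, so:

  H_0: rank C_0 − rank ∂_1 = 10 − 9 = 1, and the invariant factors of ∂_1 are all 1, so H_0 = Z.
  H_1: rank ker ∂_1 − rank ∂_2 = (30 − 9) − 20 = 1, and ∂_2 has invariant factor 2 > 1, so H_1 = Z × Z/2.
  H_2: rank ker ∂_2 − rank ∂_3 = (20 − 20) − 0 = 0, and there is no ∂_3, so H_2 = 0.

(K is a triangulation of the Klein bottle.)

Hence the Betti numbers are b_0 = 1, b_1 = 1, b_2 = 0.

b_0 = 1, b_1 = 1, b_2 = 0.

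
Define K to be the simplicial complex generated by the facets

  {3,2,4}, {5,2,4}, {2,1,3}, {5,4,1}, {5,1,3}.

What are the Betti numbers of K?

We work with the vertex ordering 1 < 2 < 3 < 4 < 5. The simplices of K, each written with vertices in increasing order, are:

  0-simplices (5): [1], [2], [3], [4], [5]
  1-simplices (10): [1,2], [1,3], [1,4], [1,5], [2,3], [2,4], [2,5], [3,4], [3,5], [4,5]
  2-simplices (5): [1,2,3], [1,3,5], [1,4,5], [2,3,4], [2,4,5]

so the chain groups are C_0 ≅ Z^5, C_1 ≅ Z^10, C_2 ≅ Z^5.

Boundary ∂_1: C_1 → C_0 maps an edge to its endpoints' difference, ∂[p,q] = q − p.
The resulting 5×10 matrix has rank 4, and its Smith normal form has invariant factors (1,1,1,1).

Boundary ∂_2: C_2 → C_1 acts by ∂[p,q,r] = [q,r] − [p,r] + [p,q]. For instance
  ∂[1,2,3] = [2,3] − [1,3] + [1,2],
  ∂[2,4,5] = [4,5] − [2,5] + [2,4].
The resulting 10×5 matrix has rank 5, and its Smith normal form has invariant factors (1,1,1,1,1).

Computing H_k = (kernel of ∂_k) / (image of ∂_{k+1}):

  H_0: rank C_0 − rank ∂_1 = 5 − 4 = 1, and the invariant factors of ∂_1 are all 1, so H_0 ≅ Z.
  H_1: rank ker ∂_1 − rank ∂_2 = (10 − 4) − 5 = 1, and the invariant factors of ∂_2 are all 1, so H_1 ≅ Z.
  H_2: rank ker ∂_2 − rank ∂_3 = (5 − 5) − 0 = 0, and there is no ∂_3, so H_2 ≅ 0.

As a check, the Euler characteristic is 5 − 10 + 5 = 0, which agrees with 1 − 1 + 0 = 0.

Hence the Betti numbers are b_0 = 1, b_1 = 1, b_2 = 0.

b_0 = 1, b_1 = 1, b_2 = 0.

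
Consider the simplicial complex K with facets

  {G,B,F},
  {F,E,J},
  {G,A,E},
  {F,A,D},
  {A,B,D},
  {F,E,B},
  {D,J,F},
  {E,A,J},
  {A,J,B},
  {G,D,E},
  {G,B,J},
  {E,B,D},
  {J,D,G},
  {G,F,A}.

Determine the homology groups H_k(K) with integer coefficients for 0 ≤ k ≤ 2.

Fix the vertex order A < B < D < E < F < G < J and write every simplex with vertices in increasing order. Then dim K = 2 and the simplices of K are:

  0-simplices (7): A, B, D, E, F, G, J
  1-simplices (21): AB, AD, AE, AF, AG, AJ, BD, BE, BF, BG, BJ, DE, DF, DG, DJ, EF, EG, EJ, FG, FJ, GJ
  2-simplices (14): ABD, ABJ, ADF, AEG, AEJ, AFG, BDE, BEF, BFG, BGJ, DEG, DFJ, DGJ, EFJ

giving chain groups C_0 ≅ Z^7, C_1 ≅ Z^21, C_2 ≅ Z^14.

Boundary ∂_1: C_1 → C_0 sends each edge [p,q] (with p < q) to q − p.
The resulting 7×21 matrix has rank 6, and its Smith normal form has invariant factors (1,1,1,1,1,1).

∂_2: C_2 → C_1 maps a triangle to the signed sum of its edges. For instance
  ∂BFG = FG − BG + BF,
  ∂ABD = BD − AD + AB.
As a 21×14 matrix over Z this has rank 13, with invariant factors (1,1,1,1,1,1,1,1,1,1,1,1,1).

Now H_k = ker ∂_k / im ∂_{k+1}, so:

  H_0: rank C_0 − rank ∂_1 = 7 − 6 = 1, and the invariant factors of ∂_1 are all 1, so H_0 = Z.
  H_1: rank ker ∂_1 − rank ∂_2 = (21 − 6) − 13 = 2, and the invariant factors of ∂_2 are all 1, so H_1 = Z^2.
  H_2: rank ker ∂_2 − rank ∂_3 = (14 − 13) − 0 = 1, and there is no ∂_3, so H_2 = Z.

H_0 ≅ Z,  H_1 ≅ Z^2,  H_2 ≅ Z.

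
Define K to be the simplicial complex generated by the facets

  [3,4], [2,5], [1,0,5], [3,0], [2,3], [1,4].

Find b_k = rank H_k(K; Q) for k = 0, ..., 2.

b_0 = 1, b_1 = 2, b_2 = 0.

Fix the vertex order 0 < 1 < 2 < 3 < 4 < 5 and write every simplex with vertices in increasing order. Then dim K = 2 and the simplices of K are:

  0-simplices (6): [0], [1], [2], [3], [4], [5]
  1-simplices (8): [0,1], [0,3], [0,5], [1,4], [1,5], [2,3], [2,5], [3,4]
  2-simplices (1): [0,1,5]

Hence C_0 ≅ Z^6, C_1 ≅ Z^8, C_2 ≅ Z^1.

Boundary ∂_1: C_1 → C_0 sends each edge [p,q] (with p < q) to q − p. For instance
  ∂[3,4] = [4] − [3].
This gives a 6×8 integer matrix of rank 5; reducing to Smith normal form yields diagonal entries (1,1,1,1,1).

∂_2: C_2 → C_1 maps a triangle to the signed sum of its edges. For instance
  ∂[0,1,5] = [1,5] − [0,5] + [0,1].
This gives a 8×1 integer matrix of rank 1; reducing to Smith normal form yields diagonal entries (1).

Now H_k = ker ∂_k / im ∂_{k+1}, so:

  H_0: rank C_0 − rank ∂_1 = 6 − 5 = 1, and the invariant factors of ∂_1 are all 1, so H_0 = Z.
  H_1: rank ker ∂_1 − rank ∂_2 = (8 − 5) − 1 = 2, and the invariant factors of ∂_2 are all 1, so H_1 = Z^2.
  H_2: rank ker ∂_2 − rank ∂_3 = (1 − 1) − 0 = 0, and there is no ∂_3, so H_2 = 0.

Hence the Betti numbers are b_0 = 1, b_1 = 2, b_2 = 0.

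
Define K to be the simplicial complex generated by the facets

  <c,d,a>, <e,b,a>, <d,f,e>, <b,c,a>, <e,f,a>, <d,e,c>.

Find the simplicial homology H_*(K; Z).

Order the vertices as a < b < c < d < e < f. Listing each simplex with vertices in this order, K has dimension 2 with simplices:

  0-simplices (6): a, b, c, d, e, f
  1-simplices (12): ab, ac, ad, ae, af, bc, be, cd, ce, de, df, ef
  2-simplices (6): abc, abe, acd, aef, cde, def

Hence C_0 ≅ Z^6, C_1 ≅ Z^12, C_2 ≅ Z^6.

∂_1: C_1 → C_0 maps an edge to its endpoints' difference, ∂[p,q] = q − p. For instance
  ∂df = f − d.
The resulting 6×12 matrix has rank 5, and its Smith normal form has invariant factors (1,1,1,1,1).

The boundary map ∂_2: C_2 → C_1 maps a triangle to the signed sum of its edges. For instance
  ∂def = ef − df + de,
  ∂abe = be − ae + ab.
The 12×6 boundary matrix has rank 6 and Smith normal form diag(1,1,1,1,1,1).

Reading off H_k = ker ∂_k / im ∂_{k+1}:

  H_0: rank C_0 − rank ∂_1 = 6 − 5 = 1, and the invariant factors of ∂_1 are all 1, so H_0 ≅ Z.
  H_1: rank ker ∂_1 − rank ∂_2 = (12 − 5) − 6 = 1, and the invariant factors of ∂_2 are all 1, so H_1 ≅ Z.
  H_2: rank ker ∂_2 − rank ∂_3 = (6 − 6) − 0 = 0, and there is no ∂_3, so H_2 ≅ 0.

H_0 ≅ Z,  H_1 ≅ Z,  H_2 = 0.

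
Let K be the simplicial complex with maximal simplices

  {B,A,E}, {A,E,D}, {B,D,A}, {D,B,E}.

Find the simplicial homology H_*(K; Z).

H_0 ≅ Z,  H_1 = 0,  H_2 ≅ Z.

We work with the vertex ordering A < B < D < E. The simplices of K, each written with vertices in increasing order, are:

  0-simplices (4): A, B, D, E
  1-simplices (6): AB, AD, AE, BD, BE, DE
  2-simplices (4): ABD, ABE, ADE, BDE

giving chain groups C_0 ≅ Z^4, C_1 ≅ Z^6, C_2 ≅ Z^4.

Boundary ∂_1: C_1 → C_0 maps an edge to its endpoints' difference, ∂[p,q] = q − p.
The resulting 4×6 matrix has rank 3, and its Smith normal form has invariant factors (1,1,1).

Boundary ∂_2: C_2 → C_1 sends each 2-simplex [p,q,r] to [q,r] − [p,r] + [p,q]. For instance
  ∂ABD = BD − AD + AB,
  ∂ADE = DE − AE + AD.
As a 6×4 matrix over Z this has rank 3, with invariant factors (1,1,1).

From H_k ≅ ker(∂_k) / im(∂_{k+1}) we obtain:

  H_0: rank C_0 − rank ∂_1 = 4 − 3 = 1, and the invariant factors of ∂_1 are all 1, so H_0 = Z.
  H_1: rank ker ∂_1 − rank ∂_2 = (6 − 3) − 3 = 0, and the invariant factors of ∂_2 are all 1, so H_1 = 0.
  H_2: rank ker ∂_2 − rank ∂_3 = (4 − 3) − 0 = 1, and there is no ∂_3, so H_2 = Z.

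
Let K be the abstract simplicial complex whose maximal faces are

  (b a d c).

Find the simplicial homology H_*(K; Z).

Fix the vertex order a < b < c < d and write every simplex with vertices in increasing order. Then dim K = 3 and the simplices of K are:

  0-simplices (4): a, b, c, d
  1-simplices (6): ab, ac, ad, bc, bd, cd
  2-simplices (4): abc, abd, acd, bcd
  3-simplices (1): abcd

so the chain groups are C_0 ≅ Z^4, C_1 ≅ Z^6, C_2 ≅ Z^4, C_3 ≅ Z^1.

The boundary map ∂_1: C_1 → C_0 sends each edge [p,q] (with p < q) to q − p.
This gives a 4×6 integer matrix of rank 3; reducing to Smith normal form yields diagonal entries (1,1,1).

∂_2: C_2 → C_1 maps a triangle to the signed sum of its edges. For instance
  ∂acd = cd − ad + ac,
  ∂bcd = cd − bd + bc.
As a 6×4 matrix over Z this has rank 3, with invariant factors (1,1,1).

Boundary ∂_3: C_3 → C_2 sends each 3-simplex σ to the alternating sum Σ_i (−1)^i (σ with its i-th vertex removed). For instance
  ∂abcd = bcd − acd + abd − abc.
The resulting 4×1 matrix has rank 1, and its Smith normal form has invariant factors (1).

Now H_k = ker ∂_k / im ∂_{k+1}, so:

  H_0: rank C_0 − rank ∂_1 = 4 − 3 = 1, and the invariant factors of ∂_1 are all 1, so H_0 ≅ Z.
  H_1: rank ker ∂_1 − rank ∂_2 = (6 − 3) − 3 = 0, and the invariant factors of ∂_2 are all 1, so H_1 ≅ 0.
  H_2: rank ker ∂_2 − rank ∂_3 = (4 − 3) − 1 = 0, and the invariant factors of ∂_3 are all 1, so H_2 ≅ 0.
  H_3: rank ker ∂_3 − rank ∂_4 = (1 − 1) − 0 = 0, and there is no ∂_4, so H_3 ≅ 0.

H_0 ≅ Z,  H_1 = 0,  H_2 = 0,  H_3 = 0.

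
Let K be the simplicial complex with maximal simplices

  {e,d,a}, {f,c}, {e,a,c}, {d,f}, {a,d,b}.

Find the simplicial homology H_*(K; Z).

H_0 = Z,  H_1 = Z,  H_2 = 0.

Fix the vertex order a < b < c < d < e < f and write every simplex with vertices in increasing order. Then dim K = 2 and the simplices of K are:

  0-simplices (6): a, b, c, d, e, f
  1-simplices (9): ab, ac, ad, ae, bd, ce, cf, de, df
  2-simplices (3): abd, ace, ade

Hence C_0 ≅ Z^6, C_1 ≅ Z^9, C_2 ≅ Z^3.

Boundary ∂_1: C_1 → C_0 maps an edge to its endpoints' difference, ∂[p,q] = q − p. For instance
  ∂bd = d − b.
As a 6×9 matrix over Z this has rank 5, with invariant factors (1,1,1,1,1).

Boundary ∂_2: C_2 → C_1 acts by ∂[p,q,r] = [q,r] − [p,r] + [p,q]. For instance
  ∂ace = ce − ae + ac,
  ∂abd = bd − ad + ab.
The 9×3 boundary matrix has rank 3 and Smith normal form diag(1,1,1).

From H_k ≅ ker(∂_k) / im(∂_{k+1}) we obtain:

  H_0: rank C_0 − rank ∂_1 = 6 − 5 = 1, and the invariant factors of ∂_1 are all 1, so H_0 ≅ Z.
  H_1: rank ker ∂_1 − rank ∂_2 = (9 − 5) − 3 = 1, and the invariant factors of ∂_2 are all 1, so H_1 ≅ Z.
  H_2: rank ker ∂_2 − rank ∂_3 = (3 − 3) − 0 = 0, and there is no ∂_3, so H_2 ≅ 0.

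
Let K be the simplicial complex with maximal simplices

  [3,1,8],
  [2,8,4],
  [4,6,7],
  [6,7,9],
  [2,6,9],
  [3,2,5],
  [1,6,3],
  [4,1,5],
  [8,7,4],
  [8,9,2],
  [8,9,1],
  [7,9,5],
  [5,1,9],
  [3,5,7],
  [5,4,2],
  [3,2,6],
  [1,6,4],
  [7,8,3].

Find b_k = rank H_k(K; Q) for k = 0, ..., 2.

b_0 = 1, b_1 = 2, b_2 = 1.

Take the total order 1 < 2 < 3 < 4 < 5 < 6 < 7 < 8 < 9 on the vertex set. Then K (dimension 2) consists of the simplices:

  0-simplices (9): [1], [2], [3], [4], [5], [6], [7], [8], [9]
  1-simplices (27): (27 of them)
  2-simplices (18): [1,3,6], [1,3,8], [1,4,5], [1,4,6], [1,5,9], [1,8,9], [2,3,5], [2,3,6], [2,4,5], [2,4,8], [2,6,9], [2,8,9], [3,5,7], [3,7,8], [4,6,7], [4,7,8], [5,7,9], [6,7,9]

so the chain groups are C_0 ≅ Z^9, C_1 ≅ Z^27, C_2 ≅ Z^18.

∂_1: C_1 → C_0 is given by ∂[p,q] = [q] − [p].
The 9×27 boundary matrix has rank 8 and Smith normal form diag(1,1,1,1,1,1,1,1).

The boundary map ∂_2: C_2 → C_1 sends each 2-simplex [p,q,r] to [q,r] − [p,r] + [p,q]. For instance
  ∂[3,7,8] = [7,8] − [3,8] + [3,7],
  ∂[3,5,7] = [5,7] − [3,7] + [3,5].
The 27×18 boundary matrix has rank 17 and Smith normal form diag(1,1,1,1,1,1,1,1,1,1,1,1,1,1,1,1,1).

Computing H_k = (kernel of ∂_k) / (image of ∂_{k+1}):

  H_0: rank C_0 − rank ∂_1 = 9 − 8 = 1, and the invariant factors of ∂_1 are all 1, so H_0 = Z.
  H_1: rank ker ∂_1 − rank ∂_2 = (27 − 8) − 17 = 2, and the invariant factors of ∂_2 are all 1, so H_1 = Z^2.
  H_2: rank ker ∂_2 − rank ∂_3 = (18 − 17) − 0 = 1, and there is no ∂_3, so H_2 = Z.

Hence the Betti numbers are b_0 = 1, b_1 = 2, b_2 = 1.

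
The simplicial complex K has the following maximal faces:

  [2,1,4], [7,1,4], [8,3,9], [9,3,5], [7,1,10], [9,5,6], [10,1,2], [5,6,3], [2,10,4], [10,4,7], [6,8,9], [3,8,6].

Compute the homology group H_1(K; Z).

Fix the vertex order 1 < 2 < 3 < 4 < 5 < 6 < 7 < 8 < 9 < 10 and write every simplex with vertices in increasing order. Then dim K = 2 and the simplices of K are:

  0-simplices (10): [1], [2], [3], [4], [5], [6], [7], [8], [9], [10]
  1-simplices (18): [1,2], [1,4], [1,7], [1,10], [2,4], [2,10], [3,5], [3,6], [3,8], [3,9], [4,7], [4,10], [5,6], [5,9], [6,8], [6,9], [7,10], [8,9]
  2-simplices (12): [1,2,4], [1,2,10], [1,4,7], [1,7,10], [2,4,10], [3,5,6], [3,5,9], [3,6,8], [3,8,9], [4,7,10], [5,6,9], [6,8,9]

giving chain groups C_0 ≅ Z^10, C_1 ≅ Z^18, C_2 ≅ Z^12.

∂_1: C_1 → C_0 maps an edge to its endpoints' difference, ∂[p,q] = q − p. For instance
  ∂[4,7] = [7] − [4].
As a 10×18 matrix over Z this has rank 8, with invariant factors (1,1,1,1,1,1,1,1).

Boundary ∂_2: C_2 → C_1 sends each 2-simplex [p,q,r] to [q,r] − [p,r] + [p,q]. For instance
  ∂[1,2,10] = [2,10] − [1,10] + [1,2],
  ∂[1,4,7] = [4,7] − [1,7] + [1,4].
The 18×12 boundary matrix has rank 10 and Smith normal form diag(1,1,1,1,1,1,1,1,1,1).

Computing H_k = (kernel of ∂_k) / (image of ∂_{k+1}):

  H_1: rank ker ∂_1 − rank ∂_2 = (18 − 8) − 10 = 0, and the invariant factors of ∂_2 are all 1, so H_1 ≅ 0.

(K is a triangulation of the disjoint union of the 2-sphere S^2 and the 2-sphere S^2.)

H_1 = 0.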